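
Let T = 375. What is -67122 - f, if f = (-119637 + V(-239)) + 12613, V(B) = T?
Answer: 39527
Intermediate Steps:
V(B) = 375
f = -106649 (f = (-119637 + 375) + 12613 = -119262 + 12613 = -106649)
-67122 - f = -67122 - 1*(-106649) = -67122 + 106649 = 39527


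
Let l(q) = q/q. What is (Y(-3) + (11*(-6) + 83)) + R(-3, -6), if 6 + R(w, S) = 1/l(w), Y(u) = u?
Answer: 9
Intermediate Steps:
l(q) = 1
R(w, S) = -5 (R(w, S) = -6 + 1/1 = -6 + 1 = -5)
(Y(-3) + (11*(-6) + 83)) + R(-3, -6) = (-3 + (11*(-6) + 83)) - 5 = (-3 + (-66 + 83)) - 5 = (-3 + 17) - 5 = 14 - 5 = 9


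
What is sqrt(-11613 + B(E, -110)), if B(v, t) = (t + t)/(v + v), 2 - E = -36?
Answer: I*sqrt(4193338)/19 ≈ 107.78*I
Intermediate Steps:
E = 38 (E = 2 - 1*(-36) = 2 + 36 = 38)
B(v, t) = t/v (B(v, t) = (2*t)/((2*v)) = (2*t)*(1/(2*v)) = t/v)
sqrt(-11613 + B(E, -110)) = sqrt(-11613 - 110/38) = sqrt(-11613 - 110*1/38) = sqrt(-11613 - 55/19) = sqrt(-220702/19) = I*sqrt(4193338)/19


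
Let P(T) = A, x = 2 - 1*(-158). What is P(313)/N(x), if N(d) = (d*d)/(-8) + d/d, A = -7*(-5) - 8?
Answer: -27/3199 ≈ -0.0084401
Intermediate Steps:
x = 160 (x = 2 + 158 = 160)
A = 27 (A = 35 - 8 = 27)
P(T) = 27
N(d) = 1 - d²/8 (N(d) = d²*(-⅛) + 1 = -d²/8 + 1 = 1 - d²/8)
P(313)/N(x) = 27/(1 - ⅛*160²) = 27/(1 - ⅛*25600) = 27/(1 - 3200) = 27/(-3199) = 27*(-1/3199) = -27/3199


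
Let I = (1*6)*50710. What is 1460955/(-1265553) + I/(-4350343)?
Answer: -2246904171115/1835196544893 ≈ -1.2243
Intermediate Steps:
I = 304260 (I = 6*50710 = 304260)
1460955/(-1265553) + I/(-4350343) = 1460955/(-1265553) + 304260/(-4350343) = 1460955*(-1/1265553) + 304260*(-1/4350343) = -486985/421851 - 304260/4350343 = -2246904171115/1835196544893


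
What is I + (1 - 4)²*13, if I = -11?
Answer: 106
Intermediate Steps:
I + (1 - 4)²*13 = -11 + (1 - 4)²*13 = -11 + (-3)²*13 = -11 + 9*13 = -11 + 117 = 106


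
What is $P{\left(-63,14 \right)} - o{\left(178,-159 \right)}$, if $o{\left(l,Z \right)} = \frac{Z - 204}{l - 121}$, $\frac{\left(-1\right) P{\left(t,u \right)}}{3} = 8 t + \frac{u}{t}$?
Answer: $\frac{86585}{57} \approx 1519.0$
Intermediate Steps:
$P{\left(t,u \right)} = - 24 t - \frac{3 u}{t}$ ($P{\left(t,u \right)} = - 3 \left(8 t + \frac{u}{t}\right) = - 24 t - \frac{3 u}{t}$)
$o{\left(l,Z \right)} = \frac{-204 + Z}{-121 + l}$
$P{\left(-63,14 \right)} - o{\left(178,-159 \right)} = \left(\left(-24\right) \left(-63\right) - \frac{42}{-63}\right) - \frac{-204 - 159}{-121 + 178} = \left(1512 - 42 \left(- \frac{1}{63}\right)\right) - \frac{1}{57} \left(-363\right) = \left(1512 + \frac{2}{3}\right) - \frac{1}{57} \left(-363\right) = \frac{4538}{3} - - \frac{121}{19} = \frac{4538}{3} + \frac{121}{19} = \frac{86585}{57}$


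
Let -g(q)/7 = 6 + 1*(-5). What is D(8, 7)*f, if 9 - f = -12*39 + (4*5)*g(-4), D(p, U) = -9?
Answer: -5553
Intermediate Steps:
g(q) = -7 (g(q) = -7*(6 + 1*(-5)) = -7*(6 - 5) = -7*1 = -7)
f = 617 (f = 9 - (-12*39 + (4*5)*(-7)) = 9 - (-468 + 20*(-7)) = 9 - (-468 - 140) = 9 - 1*(-608) = 9 + 608 = 617)
D(8, 7)*f = -9*617 = -5553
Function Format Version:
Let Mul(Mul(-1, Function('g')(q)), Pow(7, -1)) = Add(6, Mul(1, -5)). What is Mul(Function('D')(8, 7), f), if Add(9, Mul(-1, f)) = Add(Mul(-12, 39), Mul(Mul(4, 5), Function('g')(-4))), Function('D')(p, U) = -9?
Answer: -5553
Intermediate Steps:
Function('g')(q) = -7 (Function('g')(q) = Mul(-7, Add(6, Mul(1, -5))) = Mul(-7, Add(6, -5)) = Mul(-7, 1) = -7)
f = 617 (f = Add(9, Mul(-1, Add(Mul(-12, 39), Mul(Mul(4, 5), -7)))) = Add(9, Mul(-1, Add(-468, Mul(20, -7)))) = Add(9, Mul(-1, Add(-468, -140))) = Add(9, Mul(-1, -608)) = Add(9, 608) = 617)
Mul(Function('D')(8, 7), f) = Mul(-9, 617) = -5553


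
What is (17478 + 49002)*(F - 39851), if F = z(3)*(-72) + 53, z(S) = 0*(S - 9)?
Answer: -2645771040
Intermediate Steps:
z(S) = 0 (z(S) = 0*(-9 + S) = 0)
F = 53 (F = 0*(-72) + 53 = 0 + 53 = 53)
(17478 + 49002)*(F - 39851) = (17478 + 49002)*(53 - 39851) = 66480*(-39798) = -2645771040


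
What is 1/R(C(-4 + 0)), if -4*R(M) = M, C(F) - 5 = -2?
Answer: -4/3 ≈ -1.3333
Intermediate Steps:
C(F) = 3 (C(F) = 5 - 2 = 3)
R(M) = -M/4
1/R(C(-4 + 0)) = 1/(-1/4*3) = 1/(-3/4) = -4/3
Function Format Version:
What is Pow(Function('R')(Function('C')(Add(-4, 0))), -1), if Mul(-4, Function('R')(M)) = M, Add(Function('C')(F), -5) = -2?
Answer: Rational(-4, 3) ≈ -1.3333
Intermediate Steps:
Function('C')(F) = 3 (Function('C')(F) = Add(5, -2) = 3)
Function('R')(M) = Mul(Rational(-1, 4), M)
Pow(Function('R')(Function('C')(Add(-4, 0))), -1) = Pow(Mul(Rational(-1, 4), 3), -1) = Pow(Rational(-3, 4), -1) = Rational(-4, 3)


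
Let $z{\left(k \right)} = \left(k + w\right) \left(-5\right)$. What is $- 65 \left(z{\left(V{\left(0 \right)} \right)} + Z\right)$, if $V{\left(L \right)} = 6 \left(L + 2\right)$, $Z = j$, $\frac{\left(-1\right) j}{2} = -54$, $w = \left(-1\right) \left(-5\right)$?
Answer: $-1495$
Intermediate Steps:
$w = 5$
$j = 108$ ($j = \left(-2\right) \left(-54\right) = 108$)
$Z = 108$
$V{\left(L \right)} = 12 + 6 L$ ($V{\left(L \right)} = 6 \left(2 + L\right) = 12 + 6 L$)
$z{\left(k \right)} = -25 - 5 k$ ($z{\left(k \right)} = \left(k + 5\right) \left(-5\right) = \left(5 + k\right) \left(-5\right) = -25 - 5 k$)
$- 65 \left(z{\left(V{\left(0 \right)} \right)} + Z\right) = - 65 \left(\left(-25 - 5 \left(12 + 6 \cdot 0\right)\right) + 108\right) = - 65 \left(\left(-25 - 5 \left(12 + 0\right)\right) + 108\right) = - 65 \left(\left(-25 - 60\right) + 108\right) = - 65 \left(-85 + 108\right) = \left(-65\right) 23 = -1495$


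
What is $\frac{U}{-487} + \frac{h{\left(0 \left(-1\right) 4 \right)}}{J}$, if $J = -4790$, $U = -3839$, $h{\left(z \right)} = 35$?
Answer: $\frac{3674353}{466546} \approx 7.8756$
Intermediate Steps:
$\frac{U}{-487} + \frac{h{\left(0 \left(-1\right) 4 \right)}}{J} = - \frac{3839}{-487} + \frac{35}{-4790} = \left(-3839\right) \left(- \frac{1}{487}\right) + 35 \left(- \frac{1}{4790}\right) = \frac{3839}{487} - \frac{7}{958} = \frac{3674353}{466546}$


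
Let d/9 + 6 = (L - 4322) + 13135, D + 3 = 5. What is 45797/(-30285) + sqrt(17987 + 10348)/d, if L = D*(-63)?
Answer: -45797/30285 + sqrt(28335)/78129 ≈ -1.5100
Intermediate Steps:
D = 2 (D = -3 + 5 = 2)
L = -126 (L = 2*(-63) = -126)
d = 78129 (d = -54 + 9*((-126 - 4322) + 13135) = -54 + 9*(-4448 + 13135) = -54 + 9*8687 = -54 + 78183 = 78129)
45797/(-30285) + sqrt(17987 + 10348)/d = 45797/(-30285) + sqrt(17987 + 10348)/78129 = 45797*(-1/30285) + sqrt(28335)*(1/78129) = -45797/30285 + sqrt(28335)/78129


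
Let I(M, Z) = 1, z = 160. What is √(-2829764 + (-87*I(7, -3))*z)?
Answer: 2*I*√710921 ≈ 1686.3*I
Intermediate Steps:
√(-2829764 + (-87*I(7, -3))*z) = √(-2829764 - 87*1*160) = √(-2829764 - 87*160) = √(-2829764 - 13920) = √(-2843684) = 2*I*√710921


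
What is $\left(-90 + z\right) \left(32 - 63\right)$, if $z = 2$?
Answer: $2728$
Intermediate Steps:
$\left(-90 + z\right) \left(32 - 63\right) = \left(-90 + 2\right) \left(32 - 63\right) = \left(-88\right) \left(-31\right) = 2728$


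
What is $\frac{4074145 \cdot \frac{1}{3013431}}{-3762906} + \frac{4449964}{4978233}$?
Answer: $\frac{5606585309149595191}{6272162925828654582} \approx 0.89388$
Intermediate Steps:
$\frac{4074145 \cdot \frac{1}{3013431}}{-3762906} + \frac{4449964}{4978233} = 4074145 \cdot \frac{1}{3013431} \left(- \frac{1}{3762906}\right) + 4449964 \cdot \frac{1}{4978233} = \frac{4074145}{3013431} \left(- \frac{1}{3762906}\right) + \frac{4449964}{4978233} = - \frac{4074145}{11339257590486} + \frac{4449964}{4978233} = \frac{5606585309149595191}{6272162925828654582}$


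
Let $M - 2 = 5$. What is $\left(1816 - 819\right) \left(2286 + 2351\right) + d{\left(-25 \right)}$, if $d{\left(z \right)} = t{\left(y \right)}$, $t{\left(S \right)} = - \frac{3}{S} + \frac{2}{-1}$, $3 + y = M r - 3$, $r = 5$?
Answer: $\frac{134069520}{29} \approx 4.6231 \cdot 10^{6}$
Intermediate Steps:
$M = 7$ ($M = 2 + 5 = 7$)
$y = 29$ ($y = -3 + \left(7 \cdot 5 - 3\right) = -3 + \left(35 - 3\right) = -3 + 32 = 29$)
$t{\left(S \right)} = -2 - \frac{3}{S}$ ($t{\left(S \right)} = - \frac{3}{S} + 2 \left(-1\right) = - \frac{3}{S} - 2 = -2 - \frac{3}{S}$)
$d{\left(z \right)} = - \frac{61}{29}$ ($d{\left(z \right)} = -2 - \frac{3}{29} = - \frac{61}{29}$)
$\left(1816 - 819\right) \left(2286 + 2351\right) + d{\left(-25 \right)} = \left(1816 - 819\right) \left(2286 + 2351\right) - \frac{61}{29} = 997 \cdot 4637 - \frac{61}{29} = 4623089 - \frac{61}{29} = \frac{134069520}{29}$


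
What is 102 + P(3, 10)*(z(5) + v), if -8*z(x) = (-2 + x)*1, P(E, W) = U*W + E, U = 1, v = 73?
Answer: 8369/8 ≈ 1046.1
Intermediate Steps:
P(E, W) = E + W (P(E, W) = 1*W + E = W + E = E + W)
z(x) = ¼ - x/8 (z(x) = -(-2 + x)/8 = ¼ - x/8)
102 + P(3, 10)*(z(5) + v) = 102 + (3 + 10)*((¼ - ⅛*5) + 73) = 102 + 13*((¼ - 5/8) + 73) = 102 + 13*(-3/8 + 73) = 102 + 13*(581/8) = 102 + 7553/8 = 8369/8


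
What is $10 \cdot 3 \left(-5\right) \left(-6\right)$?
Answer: $900$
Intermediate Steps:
$10 \cdot 3 \left(-5\right) \left(-6\right) = 30 \left(-5\right) \left(-6\right) = \left(-150\right) \left(-6\right) = 900$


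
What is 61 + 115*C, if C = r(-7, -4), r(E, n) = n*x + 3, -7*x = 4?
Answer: 4682/7 ≈ 668.86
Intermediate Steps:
x = -4/7 (x = -1/7*4 = -4/7 ≈ -0.57143)
r(E, n) = 3 - 4*n/7 (r(E, n) = n*(-4/7) + 3 = -4*n/7 + 3 = 3 - 4*n/7)
C = 37/7 (C = 3 - 4/7*(-4) = 3 + 16/7 = 37/7 ≈ 5.2857)
61 + 115*C = 61 + 115*(37/7) = 61 + 4255/7 = 4682/7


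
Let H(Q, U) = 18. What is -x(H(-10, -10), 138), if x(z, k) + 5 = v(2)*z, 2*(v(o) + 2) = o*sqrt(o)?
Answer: 41 - 18*sqrt(2) ≈ 15.544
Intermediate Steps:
v(o) = -2 + o**(3/2)/2 (v(o) = -2 + (o*sqrt(o))/2 = -2 + o**(3/2)/2)
x(z, k) = -5 + z*(-2 + sqrt(2)) (x(z, k) = -5 + (-2 + 2**(3/2)/2)*z = -5 + (-2 + (2*sqrt(2))/2)*z = -5 + (-2 + sqrt(2))*z = -5 + z*(-2 + sqrt(2)))
-x(H(-10, -10), 138) = -(-5 - 1*18*(2 - sqrt(2))) = -(-5 + (-36 + 18*sqrt(2))) = -(-41 + 18*sqrt(2)) = 41 - 18*sqrt(2)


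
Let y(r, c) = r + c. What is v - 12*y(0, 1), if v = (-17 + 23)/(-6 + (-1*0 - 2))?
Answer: -51/4 ≈ -12.750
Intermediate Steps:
y(r, c) = c + r
v = -¾ (v = 6/(-6 + (0 - 2)) = 6/(-6 - 2) = 6/(-8) = 6*(-⅛) = -¾ ≈ -0.75000)
v - 12*y(0, 1) = -¾ - 12*(1 + 0) = -¾ - 12*1 = -¾ - 12 = -51/4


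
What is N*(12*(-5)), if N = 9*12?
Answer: -6480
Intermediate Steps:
N = 108
N*(12*(-5)) = 108*(12*(-5)) = 108*(-60) = -6480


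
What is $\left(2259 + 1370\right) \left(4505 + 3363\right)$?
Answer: $28552972$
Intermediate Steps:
$\left(2259 + 1370\right) \left(4505 + 3363\right) = 3629 \cdot 7868 = 28552972$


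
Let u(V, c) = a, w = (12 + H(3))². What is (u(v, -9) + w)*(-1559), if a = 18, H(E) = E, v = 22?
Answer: -378837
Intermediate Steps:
w = 225 (w = (12 + 3)² = 15² = 225)
u(V, c) = 18
(u(v, -9) + w)*(-1559) = (18 + 225)*(-1559) = 243*(-1559) = -378837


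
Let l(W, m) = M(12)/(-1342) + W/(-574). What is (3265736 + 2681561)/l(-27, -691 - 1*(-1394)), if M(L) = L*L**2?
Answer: -134742660514/28107 ≈ -4.7939e+6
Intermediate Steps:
M(L) = L**3
l(W, m) = -864/671 - W/574 (l(W, m) = 12**3/(-1342) + W/(-574) = 1728*(-1/1342) + W*(-1/574) = -864/671 - W/574)
(3265736 + 2681561)/l(-27, -691 - 1*(-1394)) = (3265736 + 2681561)/(-864/671 - 1/574*(-27)) = 5947297/(-864/671 + 27/574) = 5947297/(-477819/385154) = 5947297*(-385154/477819) = -134742660514/28107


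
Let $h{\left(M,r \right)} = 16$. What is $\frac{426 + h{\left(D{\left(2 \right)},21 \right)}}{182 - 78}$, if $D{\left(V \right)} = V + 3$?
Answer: $\frac{17}{4} \approx 4.25$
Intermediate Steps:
$D{\left(V \right)} = 3 + V$
$\frac{426 + h{\left(D{\left(2 \right)},21 \right)}}{182 - 78} = \frac{426 + 16}{182 - 78} = \frac{442}{104} = 442 \cdot \frac{1}{104} = \frac{17}{4}$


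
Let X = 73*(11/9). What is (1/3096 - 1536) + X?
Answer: -4479223/3096 ≈ -1446.8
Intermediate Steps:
X = 803/9 (X = 73*(11*(⅑)) = 73*(11/9) = 803/9 ≈ 89.222)
(1/3096 - 1536) + X = (1/3096 - 1536) + 803/9 = -4755455/3096 + 803/9 = -4479223/3096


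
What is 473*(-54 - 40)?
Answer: -44462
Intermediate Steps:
473*(-54 - 40) = 473*(-94) = -44462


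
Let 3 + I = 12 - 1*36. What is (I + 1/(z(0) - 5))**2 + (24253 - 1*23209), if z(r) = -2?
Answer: 87256/49 ≈ 1780.7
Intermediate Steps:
I = -27 (I = -3 + (12 - 1*36) = -3 + (12 - 36) = -3 - 24 = -27)
(I + 1/(z(0) - 5))**2 + (24253 - 1*23209) = (-27 + 1/(-2 - 5))**2 + (24253 - 1*23209) = (-27 + 1/(-7))**2 + (24253 - 23209) = (-27 - 1/7)**2 + 1044 = (-190/7)**2 + 1044 = 36100/49 + 1044 = 87256/49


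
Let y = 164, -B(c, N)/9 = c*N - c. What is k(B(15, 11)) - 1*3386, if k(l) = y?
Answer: -3222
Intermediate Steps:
B(c, N) = 9*c - 9*N*c (B(c, N) = -9*(c*N - c) = -9*(N*c - c) = -9*(-c + N*c) = 9*c - 9*N*c)
k(l) = 164
k(B(15, 11)) - 1*3386 = 164 - 1*3386 = 164 - 3386 = -3222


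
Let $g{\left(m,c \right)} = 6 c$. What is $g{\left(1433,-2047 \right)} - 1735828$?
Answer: $-1748110$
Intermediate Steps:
$g{\left(1433,-2047 \right)} - 1735828 = 6 \left(-2047\right) - 1735828 = -12282 - 1735828 = -1748110$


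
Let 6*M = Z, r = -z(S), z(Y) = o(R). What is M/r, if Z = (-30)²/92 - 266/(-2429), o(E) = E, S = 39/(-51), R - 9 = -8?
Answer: -78949/47886 ≈ -1.6487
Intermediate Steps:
R = 1 (R = 9 - 8 = 1)
S = -13/17 (S = 39*(-1/51) = -13/17 ≈ -0.76471)
z(Y) = 1
Z = 78949/7981 (Z = 900*(1/92) - 266*(-1/2429) = 225/23 + 38/347 = 78949/7981 ≈ 9.8921)
r = -1 (r = -1*1 = -1)
M = 78949/47886 (M = (⅙)*(78949/7981) = 78949/47886 ≈ 1.6487)
M/r = (78949/47886)/(-1) = (78949/47886)*(-1) = -78949/47886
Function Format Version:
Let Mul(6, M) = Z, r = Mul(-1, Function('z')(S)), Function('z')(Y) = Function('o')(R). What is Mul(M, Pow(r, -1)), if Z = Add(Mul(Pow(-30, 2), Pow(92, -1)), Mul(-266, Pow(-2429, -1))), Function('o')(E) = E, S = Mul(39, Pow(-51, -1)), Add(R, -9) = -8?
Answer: Rational(-78949, 47886) ≈ -1.6487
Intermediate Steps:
R = 1 (R = Add(9, -8) = 1)
S = Rational(-13, 17) (S = Mul(39, Rational(-1, 51)) = Rational(-13, 17) ≈ -0.76471)
Function('z')(Y) = 1
Z = Rational(78949, 7981) (Z = Add(Mul(900, Rational(1, 92)), Mul(-266, Rational(-1, 2429))) = Add(Rational(225, 23), Rational(38, 347)) = Rational(78949, 7981) ≈ 9.8921)
r = -1 (r = Mul(-1, 1) = -1)
M = Rational(78949, 47886) (M = Mul(Rational(1, 6), Rational(78949, 7981)) = Rational(78949, 47886) ≈ 1.6487)
Mul(M, Pow(r, -1)) = Mul(Rational(78949, 47886), Pow(-1, -1)) = Mul(Rational(78949, 47886), -1) = Rational(-78949, 47886)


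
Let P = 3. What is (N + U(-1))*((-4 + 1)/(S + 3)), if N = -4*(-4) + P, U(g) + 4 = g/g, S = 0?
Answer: -16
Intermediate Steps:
U(g) = -3 (U(g) = -4 + g/g = -4 + 1 = -3)
N = 19 (N = -4*(-4) + 3 = 16 + 3 = 19)
(N + U(-1))*((-4 + 1)/(S + 3)) = (19 - 3)*((-4 + 1)/(0 + 3)) = 16*(-3/3) = 16*(-3*⅓) = 16*(-1) = -16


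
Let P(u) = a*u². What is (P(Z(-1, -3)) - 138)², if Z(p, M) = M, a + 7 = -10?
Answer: 84681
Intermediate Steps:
a = -17 (a = -7 - 10 = -17)
P(u) = -17*u²
(P(Z(-1, -3)) - 138)² = (-17*(-3)² - 138)² = (-17*9 - 138)² = (-153 - 138)² = (-291)² = 84681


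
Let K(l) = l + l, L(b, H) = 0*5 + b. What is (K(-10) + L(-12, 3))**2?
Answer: 1024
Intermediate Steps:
L(b, H) = b (L(b, H) = 0 + b = b)
K(l) = 2*l
(K(-10) + L(-12, 3))**2 = (2*(-10) - 12)**2 = (-20 - 12)**2 = (-32)**2 = 1024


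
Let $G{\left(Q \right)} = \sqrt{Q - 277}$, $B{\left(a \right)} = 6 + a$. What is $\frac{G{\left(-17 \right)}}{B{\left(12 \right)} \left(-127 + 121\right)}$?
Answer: $- \frac{7 i \sqrt{6}}{108} \approx - 0.15876 i$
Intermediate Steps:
$G{\left(Q \right)} = \sqrt{-277 + Q}$
$\frac{G{\left(-17 \right)}}{B{\left(12 \right)} \left(-127 + 121\right)} = \frac{\sqrt{-277 - 17}}{\left(6 + 12\right) \left(-127 + 121\right)} = \frac{\sqrt{-294}}{18 \left(-6\right)} = \frac{7 i \sqrt{6}}{-108} = 7 i \sqrt{6} \left(- \frac{1}{108}\right) = - \frac{7 i \sqrt{6}}{108}$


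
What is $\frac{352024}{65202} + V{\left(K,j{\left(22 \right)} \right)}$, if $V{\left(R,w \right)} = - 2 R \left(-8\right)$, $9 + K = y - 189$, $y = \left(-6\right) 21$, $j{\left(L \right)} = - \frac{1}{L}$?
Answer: $- \frac{168827572}{32601} \approx -5178.6$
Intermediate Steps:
$y = -126$
$K = -324$ ($K = -9 - 315 = -324$)
$V{\left(R,w \right)} = 16 R$
$\frac{352024}{65202} + V{\left(K,j{\left(22 \right)} \right)} = \frac{352024}{65202} + 16 \left(-324\right) = 352024 \cdot \frac{1}{65202} - 5184 = \frac{176012}{32601} - 5184 = - \frac{168827572}{32601}$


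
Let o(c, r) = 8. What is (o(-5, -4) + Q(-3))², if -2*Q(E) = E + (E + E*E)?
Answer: 169/4 ≈ 42.250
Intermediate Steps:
Q(E) = -E - E²/2 (Q(E) = -(E + (E + E*E))/2 = -(E + (E + E²))/2 = -(E² + 2*E)/2 = -E - E²/2)
(o(-5, -4) + Q(-3))² = (8 - ½*(-3)*(2 - 3))² = (8 - ½*(-3)*(-1))² = (8 - 3/2)² = (13/2)² = 169/4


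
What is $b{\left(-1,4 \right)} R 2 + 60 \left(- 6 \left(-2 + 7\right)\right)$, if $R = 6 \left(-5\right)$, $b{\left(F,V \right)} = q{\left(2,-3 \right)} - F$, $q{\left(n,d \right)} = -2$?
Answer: $-1740$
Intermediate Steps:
$b{\left(F,V \right)} = -2 - F$
$R = -30$
$b{\left(-1,4 \right)} R 2 + 60 \left(- 6 \left(-2 + 7\right)\right) = \left(-2 - -1\right) \left(-30\right) 2 + 60 \left(- 6 \left(-2 + 7\right)\right) = \left(-2 + 1\right) \left(-30\right) 2 + 60 \left(\left(-6\right) 5\right) = \left(-1\right) \left(-30\right) 2 + 60 \left(-30\right) = 30 \cdot 2 - 1800 = 60 - 1800 = -1740$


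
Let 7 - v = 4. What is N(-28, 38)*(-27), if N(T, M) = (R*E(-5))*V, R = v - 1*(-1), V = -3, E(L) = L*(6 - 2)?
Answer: -6480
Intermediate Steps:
E(L) = 4*L (E(L) = L*4 = 4*L)
v = 3 (v = 7 - 1*4 = 7 - 4 = 3)
R = 4 (R = 3 - 1*(-1) = 3 + 1 = 4)
N(T, M) = 240 (N(T, M) = (4*(4*(-5)))*(-3) = (4*(-20))*(-3) = -80*(-3) = 240)
N(-28, 38)*(-27) = 240*(-27) = -6480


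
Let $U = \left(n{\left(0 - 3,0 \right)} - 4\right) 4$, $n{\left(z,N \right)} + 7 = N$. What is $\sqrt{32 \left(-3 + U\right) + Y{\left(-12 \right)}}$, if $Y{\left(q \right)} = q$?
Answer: $2 i \sqrt{379} \approx 38.936 i$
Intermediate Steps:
$n{\left(z,N \right)} = -7 + N$
$U = -44$ ($U = \left(\left(-7 + 0\right) - 4\right) 4 = \left(-7 - 4\right) 4 = \left(-11\right) 4 = -44$)
$\sqrt{32 \left(-3 + U\right) + Y{\left(-12 \right)}} = \sqrt{32 \left(-3 - 44\right) - 12} = \sqrt{32 \left(-47\right) - 12} = \sqrt{-1504 - 12} = \sqrt{-1516} = 2 i \sqrt{379}$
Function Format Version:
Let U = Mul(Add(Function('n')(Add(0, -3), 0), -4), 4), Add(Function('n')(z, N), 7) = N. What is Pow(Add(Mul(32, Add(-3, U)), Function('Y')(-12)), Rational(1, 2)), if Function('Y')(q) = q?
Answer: Mul(2, I, Pow(379, Rational(1, 2))) ≈ Mul(38.936, I)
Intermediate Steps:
Function('n')(z, N) = Add(-7, N)
U = -44 (U = Mul(Add(Add(-7, 0), -4), 4) = Mul(Add(-7, -4), 4) = Mul(-11, 4) = -44)
Pow(Add(Mul(32, Add(-3, U)), Function('Y')(-12)), Rational(1, 2)) = Pow(Add(Mul(32, Add(-3, -44)), -12), Rational(1, 2)) = Pow(Add(Mul(32, -47), -12), Rational(1, 2)) = Pow(Add(-1504, -12), Rational(1, 2)) = Pow(-1516, Rational(1, 2)) = Mul(2, I, Pow(379, Rational(1, 2)))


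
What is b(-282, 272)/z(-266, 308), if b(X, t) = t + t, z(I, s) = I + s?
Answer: 272/21 ≈ 12.952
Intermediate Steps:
b(X, t) = 2*t
b(-282, 272)/z(-266, 308) = (2*272)/(-266 + 308) = 544/42 = 544*(1/42) = 272/21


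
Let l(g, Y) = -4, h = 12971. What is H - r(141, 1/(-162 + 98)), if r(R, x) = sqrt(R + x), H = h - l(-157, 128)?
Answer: 12975 - sqrt(9023)/8 ≈ 12963.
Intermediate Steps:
H = 12975 (H = 12971 - 1*(-4) = 12971 + 4 = 12975)
H - r(141, 1/(-162 + 98)) = 12975 - sqrt(141 + 1/(-162 + 98)) = 12975 - sqrt(141 + 1/(-64)) = 12975 - sqrt(141 - 1/64) = 12975 - sqrt(9023/64) = 12975 - sqrt(9023)/8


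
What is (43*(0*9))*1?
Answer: 0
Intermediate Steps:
(43*(0*9))*1 = (43*0)*1 = 0*1 = 0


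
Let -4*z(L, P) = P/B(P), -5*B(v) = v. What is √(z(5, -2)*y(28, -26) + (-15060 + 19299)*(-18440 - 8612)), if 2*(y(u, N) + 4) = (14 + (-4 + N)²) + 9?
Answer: I*√1834765698/4 ≈ 10709.0*I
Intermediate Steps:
B(v) = -v/5
y(u, N) = 15/2 + (-4 + N)²/2 (y(u, N) = -4 + ((14 + (-4 + N)²) + 9)/2 = -4 + (23 + (-4 + N)²)/2 = -4 + (23/2 + (-4 + N)²/2) = 15/2 + (-4 + N)²/2)
z(L, P) = 5/4 (z(L, P) = -P/(4*((-P/5))) = -P*(-5/P)/4 = -¼*(-5) = 5/4)
√(z(5, -2)*y(28, -26) + (-15060 + 19299)*(-18440 - 8612)) = √(5*(15/2 + (-4 - 26)²/2)/4 + (-15060 + 19299)*(-18440 - 8612)) = √(5*(15/2 + (½)*(-30)²)/4 + 4239*(-27052)) = √(5*(15/2 + (½)*900)/4 - 114673428) = √(5*(15/2 + 450)/4 - 114673428) = √((5/4)*(915/2) - 114673428) = √(4575/8 - 114673428) = √(-917382849/8) = I*√1834765698/4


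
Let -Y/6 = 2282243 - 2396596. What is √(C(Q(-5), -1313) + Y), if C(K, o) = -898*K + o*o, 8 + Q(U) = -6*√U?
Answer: √(2417271 + 5388*I*√5) ≈ 1554.8 + 3.875*I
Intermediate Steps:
Q(U) = -8 - 6*√U
C(K, o) = o² - 898*K (C(K, o) = -898*K + o² = o² - 898*K)
Y = 686118 (Y = -6*(2282243 - 2396596) = -6*(-114353) = 686118)
√(C(Q(-5), -1313) + Y) = √(((-1313)² - 898*(-8 - 6*I*√5)) + 686118) = √((1723969 - 898*(-8 - 6*I*√5)) + 686118) = √((1723969 + (7184 + 5388*I*√5)) + 686118) = √((1731153 + 5388*I*√5) + 686118) = √(2417271 + 5388*I*√5)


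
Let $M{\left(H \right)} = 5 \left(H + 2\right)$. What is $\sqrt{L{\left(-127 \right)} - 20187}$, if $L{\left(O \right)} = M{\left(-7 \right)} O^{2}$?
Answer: $2 i \sqrt{105853} \approx 650.7 i$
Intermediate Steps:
$M{\left(H \right)} = 10 + 5 H$ ($M{\left(H \right)} = 5 \left(2 + H\right) = 10 + 5 H$)
$L{\left(O \right)} = - 25 O^{2}$ ($L{\left(O \right)} = \left(10 + 5 \left(-7\right)\right) O^{2} = \left(10 - 35\right) O^{2} = - 25 O^{2}$)
$\sqrt{L{\left(-127 \right)} - 20187} = \sqrt{- 25 \left(-127\right)^{2} - 20187} = \sqrt{\left(-25\right) 16129 - 20187} = \sqrt{-403225 - 20187} = \sqrt{-423412} = 2 i \sqrt{105853}$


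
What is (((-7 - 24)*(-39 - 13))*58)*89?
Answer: 8321144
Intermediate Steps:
(((-7 - 24)*(-39 - 13))*58)*89 = (-31*(-52)*58)*89 = (1612*58)*89 = 93496*89 = 8321144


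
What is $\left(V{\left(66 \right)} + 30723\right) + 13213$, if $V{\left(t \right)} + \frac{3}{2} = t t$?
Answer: $\frac{96581}{2} \approx 48291.0$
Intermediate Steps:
$V{\left(t \right)} = - \frac{3}{2} + t^{2}$ ($V{\left(t \right)} = - \frac{3}{2} + t t = - \frac{3}{2} + t^{2}$)
$\left(V{\left(66 \right)} + 30723\right) + 13213 = \left(\left(- \frac{3}{2} + 66^{2}\right) + 30723\right) + 13213 = \left(\left(- \frac{3}{2} + 4356\right) + 30723\right) + 13213 = \left(\frac{8709}{2} + 30723\right) + 13213 = \frac{70155}{2} + 13213 = \frac{96581}{2}$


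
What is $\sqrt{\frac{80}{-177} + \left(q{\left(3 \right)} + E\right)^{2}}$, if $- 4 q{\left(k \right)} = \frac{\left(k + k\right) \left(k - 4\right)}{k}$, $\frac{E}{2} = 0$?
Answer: $\frac{i \sqrt{25311}}{354} \approx 0.44942 i$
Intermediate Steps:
$E = 0$ ($E = 2 \cdot 0 = 0$)
$q{\left(k \right)} = 2 - \frac{k}{2}$ ($q{\left(k \right)} = - \frac{\left(k + k\right) \left(k - 4\right) \frac{1}{k}}{4} = - \frac{2 k \left(-4 + k\right) \frac{1}{k}}{4} = - \frac{-8 + 2 k}{4} = 2 - \frac{k}{2}$)
$\sqrt{\frac{80}{-177} + \left(q{\left(3 \right)} + E\right)^{2}} = \sqrt{\frac{80}{-177} + \left(\left(2 - \frac{3}{2}\right) + 0\right)^{2}} = \sqrt{80 \left(- \frac{1}{177}\right) + \left(\left(2 - \frac{3}{2}\right) + 0\right)^{2}} = \sqrt{- \frac{80}{177} + \left(\frac{1}{2} + 0\right)^{2}} = \sqrt{- \frac{80}{177} + \left(\frac{1}{2}\right)^{2}} = \sqrt{- \frac{80}{177} + \frac{1}{4}} = \sqrt{- \frac{143}{708}} = \frac{i \sqrt{25311}}{354}$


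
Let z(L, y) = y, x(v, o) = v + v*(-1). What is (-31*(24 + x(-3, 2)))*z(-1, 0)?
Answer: 0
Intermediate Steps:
x(v, o) = 0 (x(v, o) = v - v = 0)
(-31*(24 + x(-3, 2)))*z(-1, 0) = -31*(24 + 0)*0 = -31*24*0 = -744*0 = 0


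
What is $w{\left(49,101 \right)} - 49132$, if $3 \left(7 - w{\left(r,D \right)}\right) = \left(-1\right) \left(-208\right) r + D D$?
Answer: $- \frac{167768}{3} \approx -55923.0$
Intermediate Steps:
$w{\left(r,D \right)} = 7 - \frac{208 r}{3} - \frac{D^{2}}{3}$ ($w{\left(r,D \right)} = 7 - \frac{\left(-1\right) \left(-208\right) r + D D}{3} = 7 - \frac{208 r + D^{2}}{3} = 7 - \frac{D^{2} + 208 r}{3} = 7 - \left(\frac{D^{2}}{3} + \frac{208 r}{3}\right) = 7 - \frac{208 r}{3} - \frac{D^{2}}{3}$)
$w{\left(49,101 \right)} - 49132 = \left(7 - \frac{10192}{3} - \frac{101^{2}}{3}\right) - 49132 = \left(7 - \frac{10192}{3} - \frac{10201}{3}\right) - 49132 = - \frac{20372}{3} - 49132 = - \frac{167768}{3}$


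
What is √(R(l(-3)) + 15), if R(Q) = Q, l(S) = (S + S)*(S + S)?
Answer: √51 ≈ 7.1414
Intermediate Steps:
l(S) = 4*S² (l(S) = (2*S)*(2*S) = 4*S²)
√(R(l(-3)) + 15) = √(4*(-3)² + 15) = √(4*9 + 15) = √(36 + 15) = √51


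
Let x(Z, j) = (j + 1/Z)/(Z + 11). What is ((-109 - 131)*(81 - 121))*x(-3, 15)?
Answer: 17600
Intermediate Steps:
x(Z, j) = (j + 1/Z)/(11 + Z)
((-109 - 131)*(81 - 121))*x(-3, 15) = ((-109 - 131)*(81 - 121))*((1 - 3*15)/((-3)*(11 - 3))) = (-240*(-40))*(-⅓*(1 - 45)/8) = 9600*(-⅓*⅛*(-44)) = 9600*(11/6) = 17600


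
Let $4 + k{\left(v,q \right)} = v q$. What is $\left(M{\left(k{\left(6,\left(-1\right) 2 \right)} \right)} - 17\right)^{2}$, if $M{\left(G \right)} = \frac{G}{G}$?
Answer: $256$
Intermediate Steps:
$k{\left(v,q \right)} = -4 + q v$ ($k{\left(v,q \right)} = -4 + v q = -4 + q v$)
$M{\left(G \right)} = 1$
$\left(M{\left(k{\left(6,\left(-1\right) 2 \right)} \right)} - 17\right)^{2} = \left(1 - 17\right)^{2} = \left(-16\right)^{2} = 256$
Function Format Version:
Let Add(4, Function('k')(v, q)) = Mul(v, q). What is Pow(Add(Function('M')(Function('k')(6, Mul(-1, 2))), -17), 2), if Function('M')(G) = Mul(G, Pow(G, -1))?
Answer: 256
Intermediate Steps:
Function('k')(v, q) = Add(-4, Mul(q, v)) (Function('k')(v, q) = Add(-4, Mul(v, q)) = Add(-4, Mul(q, v)))
Function('M')(G) = 1
Pow(Add(Function('M')(Function('k')(6, Mul(-1, 2))), -17), 2) = Pow(Add(1, -17), 2) = Pow(-16, 2) = 256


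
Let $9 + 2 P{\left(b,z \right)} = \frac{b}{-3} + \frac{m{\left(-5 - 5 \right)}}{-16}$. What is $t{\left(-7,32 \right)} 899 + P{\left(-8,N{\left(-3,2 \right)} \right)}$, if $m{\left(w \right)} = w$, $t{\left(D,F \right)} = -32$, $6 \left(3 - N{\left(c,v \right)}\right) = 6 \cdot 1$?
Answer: $- \frac{1381001}{48} \approx -28771.0$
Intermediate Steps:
$N{\left(c,v \right)} = 2$ ($N{\left(c,v \right)} = 3 - \frac{6 \cdot 1}{6} = 3 - 1 = 2$)
$P{\left(b,z \right)} = - \frac{67}{16} - \frac{b}{6}$ ($P{\left(b,z \right)} = - \frac{9}{2} + \frac{\frac{b}{-3} + \frac{-5 - 5}{-16}}{2} = - \frac{9}{2} + \frac{b \left(- \frac{1}{3}\right) + \left(-5 - 5\right) \left(- \frac{1}{16}\right)}{2} = - \frac{9}{2} + \frac{- \frac{b}{3} - - \frac{5}{8}}{2} = - \frac{9}{2} + \frac{- \frac{b}{3} + \frac{5}{8}}{2} = - \frac{9}{2} + \frac{\frac{5}{8} - \frac{b}{3}}{2} = - \frac{9}{2} - \left(- \frac{5}{16} + \frac{b}{6}\right) = - \frac{67}{16} - \frac{b}{6}$)
$t{\left(-7,32 \right)} 899 + P{\left(-8,N{\left(-3,2 \right)} \right)} = \left(-32\right) 899 - \frac{137}{48} = -28768 + \left(- \frac{67}{16} + \frac{4}{3}\right) = -28768 - \frac{137}{48} = - \frac{1381001}{48}$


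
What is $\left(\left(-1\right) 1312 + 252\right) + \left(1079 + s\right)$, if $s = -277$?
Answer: $-258$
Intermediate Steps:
$\left(\left(-1\right) 1312 + 252\right) + \left(1079 + s\right) = \left(\left(-1\right) 1312 + 252\right) + \left(1079 - 277\right) = \left(-1312 + 252\right) + 802 = -1060 + 802 = -258$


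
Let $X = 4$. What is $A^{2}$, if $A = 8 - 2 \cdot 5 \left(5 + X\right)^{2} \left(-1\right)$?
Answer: $669124$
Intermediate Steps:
$A = 818$ ($A = 8 - 2 \cdot 5 \left(5 + 4\right)^{2} \left(-1\right) = 8 - 2 \cdot 5 \cdot 9^{2} \left(-1\right) = 8 - 2 \cdot 5 \cdot 81 \left(-1\right) = 8 - 2 \cdot 405 \left(-1\right) = 8 - -810 = 8 + 810 = 818$)
$A^{2} = 818^{2} = 669124$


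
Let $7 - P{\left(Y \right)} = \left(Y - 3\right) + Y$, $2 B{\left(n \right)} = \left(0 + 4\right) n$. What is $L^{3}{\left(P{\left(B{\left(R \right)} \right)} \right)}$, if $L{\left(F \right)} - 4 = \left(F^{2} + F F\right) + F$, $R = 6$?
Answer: $55742968$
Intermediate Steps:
$B{\left(n \right)} = 2 n$ ($B{\left(n \right)} = \frac{\left(0 + 4\right) n}{2} = \frac{4 n}{2} = 2 n$)
$P{\left(Y \right)} = 10 - 2 Y$ ($P{\left(Y \right)} = 7 - \left(\left(Y - 3\right) + Y\right) = 7 - \left(\left(-3 + Y\right) + Y\right) = 7 - \left(-3 + 2 Y\right) = 10 - 2 Y$)
$L{\left(F \right)} = 4 + F + 2 F^{2}$ ($L{\left(F \right)} = 4 + \left(\left(F^{2} + F F\right) + F\right) = 4 + \left(\left(F^{2} + F^{2}\right) + F\right) = 4 + \left(2 F^{2} + F\right) = 4 + \left(F + 2 F^{2}\right) = 4 + F + 2 F^{2}$)
$L^{3}{\left(P{\left(B{\left(R \right)} \right)} \right)} = \left(4 + \left(10 - 2 \cdot 2 \cdot 6\right) + 2 \left(10 - 2 \cdot 2 \cdot 6\right)^{2}\right)^{3} = \left(4 + \left(10 - 24\right) + 2 \left(10 - 24\right)^{2}\right)^{3} = \left(4 - 14 + 2 \left(-14\right)^{2}\right)^{3} = \left(4 - 14 + 2 \cdot 196\right)^{3} = \left(4 - 14 + 392\right)^{3} = 382^{3} = 55742968$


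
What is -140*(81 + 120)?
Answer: -28140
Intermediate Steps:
-140*(81 + 120) = -140*201 = -28140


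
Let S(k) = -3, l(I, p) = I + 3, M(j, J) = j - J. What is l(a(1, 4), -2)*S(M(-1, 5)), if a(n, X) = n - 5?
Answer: 3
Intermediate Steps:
a(n, X) = -5 + n
l(I, p) = 3 + I
l(a(1, 4), -2)*S(M(-1, 5)) = (3 + (-5 + 1))*(-3) = (3 - 4)*(-3) = -1*(-3) = 3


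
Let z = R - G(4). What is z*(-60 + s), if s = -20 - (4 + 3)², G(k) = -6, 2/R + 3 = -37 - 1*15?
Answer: -42312/55 ≈ -769.31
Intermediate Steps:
R = -2/55 (R = 2/(-3 + (-37 - 1*15)) = 2/(-3 + (-37 - 15)) = 2/(-3 - 52) = 2/(-55) = 2*(-1/55) = -2/55 ≈ -0.036364)
z = 328/55 (z = -2/55 - 1*(-6) = -2/55 + 6 = 328/55 ≈ 5.9636)
s = -69 (s = -20 - 1*7² = -20 - 1*49 = -20 - 49 = -69)
z*(-60 + s) = 328*(-60 - 69)/55 = (328/55)*(-129) = -42312/55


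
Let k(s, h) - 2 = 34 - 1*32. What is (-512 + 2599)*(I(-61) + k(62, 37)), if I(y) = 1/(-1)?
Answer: 6261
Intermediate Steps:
k(s, h) = 4 (k(s, h) = 2 + (34 - 1*32) = 2 + (34 - 32) = 2 + 2 = 4)
I(y) = -1
(-512 + 2599)*(I(-61) + k(62, 37)) = (-512 + 2599)*(-1 + 4) = 2087*3 = 6261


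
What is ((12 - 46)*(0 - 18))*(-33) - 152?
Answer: -20348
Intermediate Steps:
((12 - 46)*(0 - 18))*(-33) - 152 = -34*(-18)*(-33) - 152 = 612*(-33) - 152 = -20196 - 152 = -20348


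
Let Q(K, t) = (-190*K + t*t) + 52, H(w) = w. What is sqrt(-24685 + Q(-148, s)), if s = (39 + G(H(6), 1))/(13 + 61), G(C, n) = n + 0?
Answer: sqrt(4774103)/37 ≈ 59.053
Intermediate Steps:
G(C, n) = n
s = 20/37 (s = (39 + 1)/(13 + 61) = 40/74 = 40*(1/74) = 20/37 ≈ 0.54054)
Q(K, t) = 52 + t**2 - 190*K (Q(K, t) = (-190*K + t**2) + 52 = (t**2 - 190*K) + 52 = 52 + t**2 - 190*K)
sqrt(-24685 + Q(-148, s)) = sqrt(-24685 + (52 + (20/37)**2 - 190*(-148))) = sqrt(-24685 + (52 + 400/1369 + 28120)) = sqrt(-24685 + 38567868/1369) = sqrt(4774103/1369) = sqrt(4774103)/37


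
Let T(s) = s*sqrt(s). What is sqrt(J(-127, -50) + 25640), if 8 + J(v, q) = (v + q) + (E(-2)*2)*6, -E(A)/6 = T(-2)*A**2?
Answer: sqrt(25455 + 576*I*sqrt(2)) ≈ 159.57 + 2.552*I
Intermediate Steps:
T(s) = s**(3/2)
E(A) = 12*I*sqrt(2)*A**2 (E(A) = -6*(-2)**(3/2)*A**2 = -6*(-2*I*sqrt(2))*A**2 = -(-12)*I*sqrt(2)*A**2 = 12*I*sqrt(2)*A**2)
J(v, q) = -8 + q + v + 576*I*sqrt(2) (J(v, q) = -8 + ((v + q) + ((12*I*sqrt(2)*(-2)**2)*2)*6) = -8 + ((q + v) + ((12*I*sqrt(2)*4)*2)*6) = -8 + ((q + v) + ((48*I*sqrt(2))*2)*6) = -8 + ((q + v) + (96*I*sqrt(2))*6) = -8 + ((q + v) + 576*I*sqrt(2)) = -8 + (q + v + 576*I*sqrt(2)) = -8 + q + v + 576*I*sqrt(2))
sqrt(J(-127, -50) + 25640) = sqrt((-8 - 50 - 127 + 576*I*sqrt(2)) + 25640) = sqrt((-185 + 576*I*sqrt(2)) + 25640) = sqrt(25455 + 576*I*sqrt(2))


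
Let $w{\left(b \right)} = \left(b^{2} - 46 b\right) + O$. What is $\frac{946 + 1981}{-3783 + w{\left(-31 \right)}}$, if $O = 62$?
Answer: $- \frac{2927}{1334} \approx -2.1942$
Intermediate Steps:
$w{\left(b \right)} = 62 + b^{2} - 46 b$ ($w{\left(b \right)} = \left(b^{2} - 46 b\right) + 62 = 62 + b^{2} - 46 b$)
$\frac{946 + 1981}{-3783 + w{\left(-31 \right)}} = \frac{946 + 1981}{-3783 + \left(62 + \left(-31\right)^{2} - -1426\right)} = \frac{2927}{-3783 + \left(62 + 961 + 1426\right)} = \frac{2927}{-3783 + 2449} = \frac{2927}{-1334} = 2927 \left(- \frac{1}{1334}\right) = - \frac{2927}{1334}$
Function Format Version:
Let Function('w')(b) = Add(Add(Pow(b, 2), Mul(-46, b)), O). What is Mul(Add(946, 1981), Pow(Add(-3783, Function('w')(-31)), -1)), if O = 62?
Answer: Rational(-2927, 1334) ≈ -2.1942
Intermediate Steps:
Function('w')(b) = Add(62, Pow(b, 2), Mul(-46, b)) (Function('w')(b) = Add(Add(Pow(b, 2), Mul(-46, b)), 62) = Add(62, Pow(b, 2), Mul(-46, b)))
Mul(Add(946, 1981), Pow(Add(-3783, Function('w')(-31)), -1)) = Mul(Add(946, 1981), Pow(Add(-3783, Add(62, Pow(-31, 2), Mul(-46, -31))), -1)) = Mul(2927, Pow(Add(-3783, Add(62, 961, 1426)), -1)) = Mul(2927, Pow(Add(-3783, 2449), -1)) = Mul(2927, Pow(-1334, -1)) = Mul(2927, Rational(-1, 1334)) = Rational(-2927, 1334)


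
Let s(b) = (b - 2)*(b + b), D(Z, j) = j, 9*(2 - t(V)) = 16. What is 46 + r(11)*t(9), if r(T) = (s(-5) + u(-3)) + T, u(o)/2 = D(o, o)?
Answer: 188/3 ≈ 62.667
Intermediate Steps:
t(V) = 2/9 (t(V) = 2 - ⅑*16 = 2 - 16/9 = 2/9)
s(b) = 2*b*(-2 + b) (s(b) = (-2 + b)*(2*b) = 2*b*(-2 + b))
u(o) = 2*o
r(T) = 64 + T (r(T) = (2*(-5)*(-2 - 5) + 2*(-3)) + T = (2*(-5)*(-7) - 6) + T = (70 - 6) + T = 64 + T)
46 + r(11)*t(9) = 46 + (64 + 11)*(2/9) = 46 + 75*(2/9) = 46 + 50/3 = 188/3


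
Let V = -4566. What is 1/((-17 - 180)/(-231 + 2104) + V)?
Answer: -1873/8552315 ≈ -0.00021900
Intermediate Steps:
1/((-17 - 180)/(-231 + 2104) + V) = 1/((-17 - 180)/(-231 + 2104) - 4566) = 1/(-197/1873 - 4566) = 1/(-8552315/1873) = -1873/8552315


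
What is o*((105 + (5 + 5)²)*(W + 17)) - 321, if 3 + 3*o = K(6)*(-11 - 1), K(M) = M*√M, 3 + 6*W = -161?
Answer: 5392/3 + 50840*√6 ≈ 1.2633e+5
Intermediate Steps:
W = -82/3 (W = -½ + (⅙)*(-161) = -½ - 161/6 = -82/3 ≈ -27.333)
K(M) = M^(3/2)
o = -1 - 24*√6 (o = -1 + (6^(3/2)*(-11 - 1))/3 = -1 + ((6*√6)*(-12))/3 = -1 + (-72*√6)/3 = -1 - 24*√6 ≈ -59.788)
o*((105 + (5 + 5)²)*(W + 17)) - 321 = (-1 - 24*√6)*((105 + (5 + 5)²)*(-82/3 + 17)) - 321 = (-1 - 24*√6)*((105 + 10²)*(-31/3)) - 321 = (-1 - 24*√6)*((105 + 100)*(-31/3)) - 321 = (-1 - 24*√6)*(205*(-31/3)) - 321 = (-1 - 24*√6)*(-6355/3) - 321 = (6355/3 + 50840*√6) - 321 = 5392/3 + 50840*√6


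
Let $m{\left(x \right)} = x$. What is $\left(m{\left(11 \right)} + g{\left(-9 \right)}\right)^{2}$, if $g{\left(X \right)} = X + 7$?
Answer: $81$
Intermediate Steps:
$g{\left(X \right)} = 7 + X$
$\left(m{\left(11 \right)} + g{\left(-9 \right)}\right)^{2} = \left(11 + \left(7 - 9\right)\right)^{2} = \left(11 - 2\right)^{2} = 9^{2} = 81$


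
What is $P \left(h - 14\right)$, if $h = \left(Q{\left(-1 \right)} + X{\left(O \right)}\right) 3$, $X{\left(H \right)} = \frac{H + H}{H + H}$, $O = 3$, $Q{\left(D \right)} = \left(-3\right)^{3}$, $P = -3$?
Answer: $276$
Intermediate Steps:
$Q{\left(D \right)} = -27$
$X{\left(H \right)} = 1$ ($X{\left(H \right)} = \frac{2 H}{2 H} = 2 H \frac{1}{2 H} = 1$)
$h = -78$ ($h = \left(-27 + 1\right) 3 = \left(-26\right) 3 = -78$)
$P \left(h - 14\right) = - 3 \left(-78 - 14\right) = \left(-3\right) \left(-92\right) = 276$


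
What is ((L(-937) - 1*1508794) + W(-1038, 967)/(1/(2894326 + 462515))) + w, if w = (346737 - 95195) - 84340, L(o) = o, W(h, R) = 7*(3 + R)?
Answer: 22791607861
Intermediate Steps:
W(h, R) = 21 + 7*R
w = 167202 (w = 251542 - 84340 = 167202)
((L(-937) - 1*1508794) + W(-1038, 967)/(1/(2894326 + 462515))) + w = ((-937 - 1*1508794) + (21 + 7*967)/(1/(2894326 + 462515))) + 167202 = ((-937 - 1508794) + (21 + 6769)/(1/3356841)) + 167202 = (-1509731 + 6790/(1/3356841)) + 167202 = (-1509731 + 6790*3356841) + 167202 = (-1509731 + 22792950390) + 167202 = 22791440659 + 167202 = 22791607861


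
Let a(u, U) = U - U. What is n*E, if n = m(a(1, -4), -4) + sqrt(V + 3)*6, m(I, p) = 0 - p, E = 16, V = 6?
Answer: 352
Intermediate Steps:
a(u, U) = 0
m(I, p) = -p
n = 22 (n = -1*(-4) + sqrt(6 + 3)*6 = 4 + sqrt(9)*6 = 4 + 3*6 = 4 + 18 = 22)
n*E = 22*16 = 352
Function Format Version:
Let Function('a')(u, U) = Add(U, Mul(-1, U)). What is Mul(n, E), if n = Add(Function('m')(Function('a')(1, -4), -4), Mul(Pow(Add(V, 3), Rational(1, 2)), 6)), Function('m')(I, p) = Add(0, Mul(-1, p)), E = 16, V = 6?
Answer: 352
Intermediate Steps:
Function('a')(u, U) = 0
Function('m')(I, p) = Mul(-1, p)
n = 22 (n = Add(Mul(-1, -4), Mul(Pow(Add(6, 3), Rational(1, 2)), 6)) = Add(4, Mul(Pow(9, Rational(1, 2)), 6)) = Add(4, Mul(3, 6)) = Add(4, 18) = 22)
Mul(n, E) = Mul(22, 16) = 352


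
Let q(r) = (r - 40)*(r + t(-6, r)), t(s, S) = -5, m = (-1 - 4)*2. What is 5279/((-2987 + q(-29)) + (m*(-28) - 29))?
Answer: -5279/390 ≈ -13.536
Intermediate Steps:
m = -10 (m = -5*2 = -10)
q(r) = (-40 + r)*(-5 + r) (q(r) = (r - 40)*(r - 5) = (-40 + r)*(-5 + r))
5279/((-2987 + q(-29)) + (m*(-28) - 29)) = 5279/((-2987 + (200 + (-29)² - 45*(-29))) + (-10*(-28) - 29)) = 5279/((-2987 + (200 + 841 + 1305)) + (280 - 29)) = 5279/((-2987 + 2346) + 251) = 5279/(-641 + 251) = 5279/(-390) = 5279*(-1/390) = -5279/390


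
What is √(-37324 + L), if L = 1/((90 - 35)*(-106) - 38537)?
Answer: I*√73469707080603/44367 ≈ 193.19*I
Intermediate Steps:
L = -1/44367 (L = 1/(55*(-106) - 38537) = 1/(-5830 - 38537) = 1/(-44367) = -1/44367 ≈ -2.2539e-5)
√(-37324 + L) = √(-37324 - 1/44367) = √(-1655953909/44367) = I*√73469707080603/44367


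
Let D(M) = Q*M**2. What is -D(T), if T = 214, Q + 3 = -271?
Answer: 12548104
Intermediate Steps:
Q = -274 (Q = -3 - 271 = -274)
D(M) = -274*M**2
-D(T) = -(-274)*214**2 = -(-274)*45796 = -1*(-12548104) = 12548104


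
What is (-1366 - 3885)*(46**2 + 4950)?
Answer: -37103566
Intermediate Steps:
(-1366 - 3885)*(46**2 + 4950) = -5251*(2116 + 4950) = -5251*7066 = -37103566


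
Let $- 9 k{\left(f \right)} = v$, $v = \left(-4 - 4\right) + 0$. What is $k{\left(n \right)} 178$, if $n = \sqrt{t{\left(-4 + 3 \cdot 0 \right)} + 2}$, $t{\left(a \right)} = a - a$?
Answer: $\frac{1424}{9} \approx 158.22$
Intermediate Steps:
$t{\left(a \right)} = 0$
$n = \sqrt{2}$ ($n = \sqrt{0 + 2} = \sqrt{2} \approx 1.4142$)
$v = -8$ ($v = -8 + 0 = -8$)
$k{\left(f \right)} = \frac{8}{9}$ ($k{\left(f \right)} = \left(- \frac{1}{9}\right) \left(-8\right) = \frac{8}{9}$)
$k{\left(n \right)} 178 = \frac{8}{9} \cdot 178 = \frac{1424}{9}$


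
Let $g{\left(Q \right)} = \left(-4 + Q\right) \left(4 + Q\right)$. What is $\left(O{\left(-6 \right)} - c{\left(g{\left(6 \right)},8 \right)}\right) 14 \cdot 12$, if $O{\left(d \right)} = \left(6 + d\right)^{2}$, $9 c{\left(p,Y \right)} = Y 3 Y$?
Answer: $-3584$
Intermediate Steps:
$c{\left(p,Y \right)} = \frac{Y^{2}}{3}$ ($c{\left(p,Y \right)} = \frac{Y 3 Y}{9} = \frac{3 Y Y}{9} = \frac{3 Y^{2}}{9} = \frac{Y^{2}}{3}$)
$\left(O{\left(-6 \right)} - c{\left(g{\left(6 \right)},8 \right)}\right) 14 \cdot 12 = \left(\left(6 - 6\right)^{2} - \frac{8^{2}}{3}\right) 14 \cdot 12 = \left(0^{2} - \frac{1}{3} \cdot 64\right) 14 \cdot 12 = \left(0 - \frac{64}{3}\right) 14 \cdot 12 = \left(- \frac{64}{3}\right) 14 \cdot 12 = \left(- \frac{896}{3}\right) 12 = -3584$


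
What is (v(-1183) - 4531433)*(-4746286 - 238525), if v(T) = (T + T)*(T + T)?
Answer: -5316415582153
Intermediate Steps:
v(T) = 4*T² (v(T) = (2*T)*(2*T) = 4*T²)
(v(-1183) - 4531433)*(-4746286 - 238525) = (4*(-1183)² - 4531433)*(-4746286 - 238525) = (4*1399489 - 4531433)*(-4984811) = (5597956 - 4531433)*(-4984811) = 1066523*(-4984811) = -5316415582153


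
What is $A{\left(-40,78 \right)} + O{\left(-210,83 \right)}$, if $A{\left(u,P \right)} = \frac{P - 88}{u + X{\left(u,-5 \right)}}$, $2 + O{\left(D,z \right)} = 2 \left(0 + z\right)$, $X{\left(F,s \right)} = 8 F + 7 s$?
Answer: $\frac{12958}{79} \approx 164.03$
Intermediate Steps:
$X{\left(F,s \right)} = 7 s + 8 F$
$O{\left(D,z \right)} = -2 + 2 z$ ($O{\left(D,z \right)} = -2 + 2 \left(0 + z\right) = -2 + 2 z$)
$A{\left(u,P \right)} = \frac{-88 + P}{-35 + 9 u}$ ($A{\left(u,P \right)} = \frac{P - 88}{u + \left(7 \left(-5\right) + 8 u\right)} = \frac{-88 + P}{u + \left(-35 + 8 u\right)} = \frac{-88 + P}{-35 + 9 u}$)
$A{\left(-40,78 \right)} + O{\left(-210,83 \right)} = \frac{-88 + 78}{-35 + 9 \left(-40\right)} + \left(-2 + 2 \cdot 83\right) = \frac{1}{-35 - 360} \left(-10\right) + \left(-2 + 166\right) = \frac{1}{-395} \left(-10\right) + 164 = \left(- \frac{1}{395}\right) \left(-10\right) + 164 = \frac{2}{79} + 164 = \frac{12958}{79}$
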